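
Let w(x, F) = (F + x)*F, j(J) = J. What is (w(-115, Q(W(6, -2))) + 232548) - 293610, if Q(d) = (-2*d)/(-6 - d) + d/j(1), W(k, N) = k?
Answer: -61818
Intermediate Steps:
Q(d) = d - 2*d/(-6 - d) (Q(d) = (-2*d)/(-6 - d) + d/1 = -2*d/(-6 - d) + d*1 = -2*d/(-6 - d) + d = d - 2*d/(-6 - d))
w(x, F) = F*(F + x)
(w(-115, Q(W(6, -2))) + 232548) - 293610 = ((6*(8 + 6)/(6 + 6))*(6*(8 + 6)/(6 + 6) - 115) + 232548) - 293610 = ((6*14/12)*(6*14/12 - 115) + 232548) - 293610 = ((6*(1/12)*14)*(6*(1/12)*14 - 115) + 232548) - 293610 = (7*(7 - 115) + 232548) - 293610 = (7*(-108) + 232548) - 293610 = (-756 + 232548) - 293610 = 231792 - 293610 = -61818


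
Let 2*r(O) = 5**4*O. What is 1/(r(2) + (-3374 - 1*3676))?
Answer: -1/6425 ≈ -0.00015564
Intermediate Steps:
r(O) = 625*O/2 (r(O) = (5**4*O)/2 = (625*O)/2 = 625*O/2)
1/(r(2) + (-3374 - 1*3676)) = 1/((625/2)*2 + (-3374 - 1*3676)) = 1/(625 + (-3374 - 3676)) = 1/(625 - 7050) = 1/(-6425) = -1/6425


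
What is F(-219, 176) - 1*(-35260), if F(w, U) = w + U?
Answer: 35217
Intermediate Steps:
F(w, U) = U + w
F(-219, 176) - 1*(-35260) = (176 - 219) - 1*(-35260) = -43 + 35260 = 35217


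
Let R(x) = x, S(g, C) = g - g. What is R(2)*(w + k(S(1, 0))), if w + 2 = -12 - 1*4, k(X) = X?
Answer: -36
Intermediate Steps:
S(g, C) = 0
w = -18 (w = -2 + (-12 - 1*4) = -2 + (-12 - 4) = -2 - 16 = -18)
R(2)*(w + k(S(1, 0))) = 2*(-18 + 0) = 2*(-18) = -36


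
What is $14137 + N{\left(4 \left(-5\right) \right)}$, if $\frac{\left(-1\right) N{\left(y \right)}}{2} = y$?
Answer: $14177$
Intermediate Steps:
$N{\left(y \right)} = - 2 y$
$14137 + N{\left(4 \left(-5\right) \right)} = 14137 - 2 \cdot 4 \left(-5\right) = 14137 - -40 = 14137 + 40 = 14177$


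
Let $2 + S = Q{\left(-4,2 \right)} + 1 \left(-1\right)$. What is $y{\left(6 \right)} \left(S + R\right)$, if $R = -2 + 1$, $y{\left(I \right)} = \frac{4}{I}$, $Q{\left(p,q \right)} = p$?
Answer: $- \frac{16}{3} \approx -5.3333$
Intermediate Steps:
$S = -7$ ($S = -2 + \left(-4 + 1 \left(-1\right)\right) = -2 - 5 = -7$)
$R = -1$
$y{\left(6 \right)} \left(S + R\right) = \frac{4}{6} \left(-7 - 1\right) = 4 \cdot \frac{1}{6} \left(-8\right) = \frac{2}{3} \left(-8\right) = - \frac{16}{3}$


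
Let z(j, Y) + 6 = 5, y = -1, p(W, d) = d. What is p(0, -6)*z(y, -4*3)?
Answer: 6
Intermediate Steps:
z(j, Y) = -1 (z(j, Y) = -6 + 5 = -1)
p(0, -6)*z(y, -4*3) = -6*(-1) = 6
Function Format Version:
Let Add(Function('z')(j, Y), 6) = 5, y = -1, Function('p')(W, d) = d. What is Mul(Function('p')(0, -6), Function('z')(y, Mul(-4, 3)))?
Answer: 6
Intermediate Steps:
Function('z')(j, Y) = -1 (Function('z')(j, Y) = Add(-6, 5) = -1)
Mul(Function('p')(0, -6), Function('z')(y, Mul(-4, 3))) = Mul(-6, -1) = 6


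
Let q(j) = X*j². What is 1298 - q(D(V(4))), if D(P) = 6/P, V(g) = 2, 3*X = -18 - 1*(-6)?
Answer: 1334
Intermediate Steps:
X = -4 (X = (-18 - 1*(-6))/3 = (-18 + 6)/3 = (⅓)*(-12) = -4)
q(j) = -4*j²
1298 - q(D(V(4))) = 1298 - (-4)*(6/2)² = 1298 - (-4)*(6*(½))² = 1298 - (-4)*3² = 1298 - (-4)*9 = 1298 - 1*(-36) = 1298 + 36 = 1334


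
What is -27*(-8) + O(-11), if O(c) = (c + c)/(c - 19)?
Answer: 3251/15 ≈ 216.73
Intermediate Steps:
O(c) = 2*c/(-19 + c) (O(c) = (2*c)/(-19 + c) = 2*c/(-19 + c))
-27*(-8) + O(-11) = -27*(-8) + 2*(-11)/(-19 - 11) = 216 + 2*(-11)/(-30) = 216 + 2*(-11)*(-1/30) = 216 + 11/15 = 3251/15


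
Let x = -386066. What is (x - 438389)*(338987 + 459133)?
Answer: -658014024600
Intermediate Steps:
(x - 438389)*(338987 + 459133) = (-386066 - 438389)*(338987 + 459133) = -824455*798120 = -658014024600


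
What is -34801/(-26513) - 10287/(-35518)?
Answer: 1508801149/941688734 ≈ 1.6022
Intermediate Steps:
-34801/(-26513) - 10287/(-35518) = -34801*(-1/26513) - 10287*(-1/35518) = 34801/26513 + 10287/35518 = 1508801149/941688734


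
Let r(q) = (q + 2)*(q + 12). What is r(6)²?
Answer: 20736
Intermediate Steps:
r(q) = (2 + q)*(12 + q)
r(6)² = (24 + 6² + 14*6)² = (24 + 36 + 84)² = 144² = 20736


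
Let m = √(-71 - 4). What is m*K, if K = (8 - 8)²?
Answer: 0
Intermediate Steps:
m = 5*I*√3 (m = √(-75) = 5*I*√3 ≈ 8.6602*I)
K = 0 (K = 0² = 0)
m*K = (5*I*√3)*0 = 0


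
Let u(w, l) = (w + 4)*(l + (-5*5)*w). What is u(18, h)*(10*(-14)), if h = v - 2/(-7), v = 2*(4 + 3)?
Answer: 1342000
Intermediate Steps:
v = 14 (v = 2*7 = 14)
h = 100/7 (h = 14 - 2/(-7) = 14 - 2*(-1)/7 = 14 - 1*(-2/7) = 14 + 2/7 = 100/7 ≈ 14.286)
u(w, l) = (4 + w)*(l - 25*w)
u(18, h)*(10*(-14)) = (-100*18 - 25*18² + 4*(100/7) + (100/7)*18)*(10*(-14)) = (-1800 - 25*324 + 400/7 + 1800/7)*(-140) = (-1800 - 8100 + 400/7 + 1800/7)*(-140) = -67100/7*(-140) = 1342000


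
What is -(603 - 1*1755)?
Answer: 1152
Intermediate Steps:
-(603 - 1*1755) = -(603 - 1755) = -1*(-1152) = 1152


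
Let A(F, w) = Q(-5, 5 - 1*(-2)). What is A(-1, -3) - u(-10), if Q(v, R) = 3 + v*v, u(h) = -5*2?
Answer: 38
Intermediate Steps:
u(h) = -10
Q(v, R) = 3 + v**2
A(F, w) = 28 (A(F, w) = 3 + (-5)**2 = 3 + 25 = 28)
A(-1, -3) - u(-10) = 28 - 1*(-10) = 28 + 10 = 38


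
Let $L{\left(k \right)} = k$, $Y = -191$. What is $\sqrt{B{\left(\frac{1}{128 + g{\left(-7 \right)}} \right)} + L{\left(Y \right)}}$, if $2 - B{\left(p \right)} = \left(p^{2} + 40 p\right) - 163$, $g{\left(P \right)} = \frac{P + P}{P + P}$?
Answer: $\frac{i \sqrt{437827}}{129} \approx 5.1293 i$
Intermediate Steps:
$g{\left(P \right)} = 1$ ($g{\left(P \right)} = \frac{2 P}{2 P} = 2 P \frac{1}{2 P} = 1$)
$B{\left(p \right)} = 165 - p^{2} - 40 p$ ($B{\left(p \right)} = 2 - \left(\left(p^{2} + 40 p\right) - 163\right) = 2 - \left(-163 + p^{2} + 40 p\right) = 165 - p^{2} - 40 p$)
$\sqrt{B{\left(\frac{1}{128 + g{\left(-7 \right)}} \right)} + L{\left(Y \right)}} = \sqrt{\left(165 - \left(\frac{1}{128 + 1}\right)^{2} - \frac{40}{128 + 1}\right) - 191} = \sqrt{\left(165 - \left(\frac{1}{129}\right)^{2} - \frac{40}{129}\right) - 191} = \sqrt{\left(165 - \frac{1}{16641} - \frac{40}{129}\right) - 191} = \sqrt{\frac{2740604}{16641} - 191} = \sqrt{- \frac{437827}{16641}} = \frac{i \sqrt{437827}}{129}$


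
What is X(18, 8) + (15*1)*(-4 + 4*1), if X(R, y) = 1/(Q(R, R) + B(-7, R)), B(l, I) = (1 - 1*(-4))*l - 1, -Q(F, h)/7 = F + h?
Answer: -1/288 ≈ -0.0034722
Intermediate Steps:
Q(F, h) = -7*F - 7*h (Q(F, h) = -7*(F + h) = -7*F - 7*h)
B(l, I) = -1 + 5*l (B(l, I) = (1 + 4)*l - 1 = 5*l - 1 = -1 + 5*l)
X(R, y) = 1/(-36 - 14*R) (X(R, y) = 1/((-7*R - 7*R) + (-1 + 5*(-7))) = 1/(-14*R + (-1 - 35)) = 1/(-14*R - 36) = 1/(-36 - 14*R))
X(18, 8) + (15*1)*(-4 + 4*1) = -1/(36 + 14*18) + (15*1)*(-4 + 4*1) = -1/(36 + 252) + 15*(-4 + 4) = -1/288 + 15*0 = -1*1/288 + 0 = -1/288 + 0 = -1/288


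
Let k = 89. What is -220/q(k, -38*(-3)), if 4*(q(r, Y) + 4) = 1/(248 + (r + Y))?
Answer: 79376/1443 ≈ 55.008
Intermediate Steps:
q(r, Y) = -4 + 1/(4*(248 + Y + r)) (q(r, Y) = -4 + 1/(4*(248 + (r + Y))) = -4 + 1/(4*(248 + (Y + r))) = -4 + 1/(4*(248 + Y + r)))
-220/q(k, -38*(-3)) = -220*(248 - 38*(-3) + 89)/(-3967/4 - (-152)*(-3) - 4*89) = -220*(248 + 114 + 89)/(-3967/4 - 4*114 - 356) = -220*451/(-3967/4 - 456 - 356) = -220/((1/451)*(-7215/4)) = -220/(-7215/1804) = -220*(-1804/7215) = 79376/1443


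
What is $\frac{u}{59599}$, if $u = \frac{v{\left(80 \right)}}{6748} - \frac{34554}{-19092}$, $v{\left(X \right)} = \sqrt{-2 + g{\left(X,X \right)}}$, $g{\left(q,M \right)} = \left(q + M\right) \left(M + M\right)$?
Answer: $\frac{5759}{189644018} + \frac{\sqrt{25598}}{402174052} \approx 3.0765 \cdot 10^{-5}$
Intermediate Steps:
$g{\left(q,M \right)} = 2 M \left(M + q\right)$ ($g{\left(q,M \right)} = \left(M + q\right) 2 M = 2 M \left(M + q\right)$)
$v{\left(X \right)} = \sqrt{-2 + 4 X^{2}}$ ($v{\left(X \right)} = \sqrt{-2 + 2 X \left(X + X\right)} = \sqrt{-2 + 2 X 2 X} = \sqrt{-2 + 4 X^{2}}$)
$u = \frac{5759}{3182} + \frac{\sqrt{25598}}{6748}$ ($u = \frac{\sqrt{-2 + 4 \cdot 80^{2}}}{6748} - \frac{34554}{-19092} = \sqrt{-2 + 4 \cdot 6400} \cdot \frac{1}{6748} - - \frac{5759}{3182} = \sqrt{-2 + 25600} \cdot \frac{1}{6748} + \frac{5759}{3182} = \sqrt{25598} \cdot \frac{1}{6748} + \frac{5759}{3182} = \frac{\sqrt{25598}}{6748} + \frac{5759}{3182} = \frac{5759}{3182} + \frac{\sqrt{25598}}{6748} \approx 1.8336$)
$\frac{u}{59599} = \frac{\frac{5759}{3182} + \frac{\sqrt{25598}}{6748}}{59599} = \left(\frac{5759}{3182} + \frac{\sqrt{25598}}{6748}\right) \frac{1}{59599} = \frac{5759}{189644018} + \frac{\sqrt{25598}}{402174052}$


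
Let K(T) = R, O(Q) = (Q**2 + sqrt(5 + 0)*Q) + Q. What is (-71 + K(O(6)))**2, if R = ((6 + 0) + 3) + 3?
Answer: 3481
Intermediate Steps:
O(Q) = Q + Q**2 + Q*sqrt(5) (O(Q) = (Q**2 + sqrt(5)*Q) + Q = (Q**2 + Q*sqrt(5)) + Q = Q + Q**2 + Q*sqrt(5))
R = 12 (R = (6 + 3) + 3 = 9 + 3 = 12)
K(T) = 12
(-71 + K(O(6)))**2 = (-71 + 12)**2 = (-59)**2 = 3481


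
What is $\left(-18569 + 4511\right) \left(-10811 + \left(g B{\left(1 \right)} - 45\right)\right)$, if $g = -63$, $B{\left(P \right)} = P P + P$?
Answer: $154384956$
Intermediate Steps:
$B{\left(P \right)} = P + P^{2}$ ($B{\left(P \right)} = P^{2} + P = P + P^{2}$)
$\left(-18569 + 4511\right) \left(-10811 + \left(g B{\left(1 \right)} - 45\right)\right) = \left(-18569 + 4511\right) \left(-10811 - \left(45 + 63 \cdot 1 \left(1 + 1\right)\right)\right) = - 14058 \left(-10811 - \left(45 + 63 \cdot 1 \cdot 2\right)\right) = - 14058 \left(-10811 - 171\right) = \left(-14058\right) \left(-10982\right) = 154384956$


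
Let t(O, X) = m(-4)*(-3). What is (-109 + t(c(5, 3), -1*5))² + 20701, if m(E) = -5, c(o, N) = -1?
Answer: 29537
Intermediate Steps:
t(O, X) = 15 (t(O, X) = -5*(-3) = 15)
(-109 + t(c(5, 3), -1*5))² + 20701 = (-109 + 15)² + 20701 = (-94)² + 20701 = 8836 + 20701 = 29537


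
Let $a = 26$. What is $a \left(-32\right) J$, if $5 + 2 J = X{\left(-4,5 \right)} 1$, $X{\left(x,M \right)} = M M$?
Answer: $-8320$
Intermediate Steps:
$X{\left(x,M \right)} = M^{2}$
$J = 10$ ($J = - \frac{5}{2} + \frac{5^{2} \cdot 1}{2} = - \frac{5}{2} + \frac{25 \cdot 1}{2} = - \frac{5}{2} + \frac{1}{2} \cdot 25 = - \frac{5}{2} + \frac{25}{2} = 10$)
$a \left(-32\right) J = 26 \left(-32\right) 10 = \left(-832\right) 10 = -8320$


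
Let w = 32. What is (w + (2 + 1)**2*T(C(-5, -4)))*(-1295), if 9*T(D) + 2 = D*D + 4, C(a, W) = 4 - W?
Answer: -126910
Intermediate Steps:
T(D) = 2/9 + D**2/9 (T(D) = -2/9 + (D*D + 4)/9 = -2/9 + (D**2 + 4)/9 = -2/9 + (4 + D**2)/9 = -2/9 + (4/9 + D**2/9) = 2/9 + D**2/9)
(w + (2 + 1)**2*T(C(-5, -4)))*(-1295) = (32 + (2 + 1)**2*(2/9 + (4 - 1*(-4))**2/9))*(-1295) = (32 + 3**2*(2/9 + (4 + 4)**2/9))*(-1295) = (32 + 9*(2/9 + (1/9)*8**2))*(-1295) = (32 + 9*(2/9 + (1/9)*64))*(-1295) = (32 + 9*(2/9 + 64/9))*(-1295) = (32 + 9*(22/3))*(-1295) = (32 + 66)*(-1295) = 98*(-1295) = -126910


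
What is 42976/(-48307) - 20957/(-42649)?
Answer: -820513625/2060245243 ≈ -0.39826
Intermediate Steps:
42976/(-48307) - 20957/(-42649) = 42976*(-1/48307) - 20957*(-1/42649) = -42976/48307 + 20957/42649 = -820513625/2060245243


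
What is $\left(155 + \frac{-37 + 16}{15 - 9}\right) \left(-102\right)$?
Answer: $-15453$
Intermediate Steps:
$\left(155 + \frac{-37 + 16}{15 - 9}\right) \left(-102\right) = \left(155 - \frac{21}{6}\right) \left(-102\right) = \left(155 - \frac{7}{2}\right) \left(-102\right) = \frac{303}{2} \left(-102\right) = -15453$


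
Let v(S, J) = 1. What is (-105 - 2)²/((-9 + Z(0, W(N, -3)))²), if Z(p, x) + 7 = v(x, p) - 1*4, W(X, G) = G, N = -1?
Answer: 11449/361 ≈ 31.715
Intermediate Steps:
Z(p, x) = -10 (Z(p, x) = -7 + (1 - 1*4) = -7 + (1 - 4) = -7 - 3 = -10)
(-105 - 2)²/((-9 + Z(0, W(N, -3)))²) = (-105 - 2)²/((-9 - 10)²) = (-107)²/((-19)²) = 11449/361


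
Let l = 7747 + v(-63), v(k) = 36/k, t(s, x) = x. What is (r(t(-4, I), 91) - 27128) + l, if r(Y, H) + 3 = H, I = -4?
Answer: -135055/7 ≈ -19294.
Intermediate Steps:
r(Y, H) = -3 + H
l = 54225/7 (l = 7747 + 36/(-63) = 7747 + 36*(-1/63) = 7747 - 4/7 = 54225/7 ≈ 7746.4)
(r(t(-4, I), 91) - 27128) + l = ((-3 + 91) - 27128) + 54225/7 = (88 - 27128) + 54225/7 = -27040 + 54225/7 = -135055/7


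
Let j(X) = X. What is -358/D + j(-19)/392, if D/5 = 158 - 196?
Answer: 68363/37240 ≈ 1.8357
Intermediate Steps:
D = -190 (D = 5*(158 - 196) = 5*(-38) = -190)
-358/D + j(-19)/392 = -358/(-190) - 19/392 = -358*(-1/190) - 19*1/392 = 179/95 - 19/392 = 68363/37240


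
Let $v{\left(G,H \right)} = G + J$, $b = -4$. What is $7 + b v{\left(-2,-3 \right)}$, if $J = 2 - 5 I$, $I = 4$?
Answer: $87$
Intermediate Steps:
$J = -18$ ($J = 2 - 20 = -18$)
$v{\left(G,H \right)} = -18 + G$ ($v{\left(G,H \right)} = G - 18 = -18 + G$)
$7 + b v{\left(-2,-3 \right)} = 7 - 4 \left(-18 - 2\right) = 7 - -80 = 7 + 80 = 87$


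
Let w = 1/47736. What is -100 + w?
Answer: -4773599/47736 ≈ -100.00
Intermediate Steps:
w = 1/47736 ≈ 2.0949e-5
-100 + w = -100 + 1/47736 = -4773599/47736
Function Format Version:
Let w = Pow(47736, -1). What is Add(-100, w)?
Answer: Rational(-4773599, 47736) ≈ -100.00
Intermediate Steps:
w = Rational(1, 47736) ≈ 2.0949e-5
Add(-100, w) = Add(-100, Rational(1, 47736)) = Rational(-4773599, 47736)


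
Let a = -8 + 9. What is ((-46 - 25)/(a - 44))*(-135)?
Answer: -9585/43 ≈ -222.91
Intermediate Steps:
a = 1
((-46 - 25)/(a - 44))*(-135) = ((-46 - 25)/(1 - 44))*(-135) = -71/(-43)*(-135) = -71*(-1/43)*(-135) = (71/43)*(-135) = -9585/43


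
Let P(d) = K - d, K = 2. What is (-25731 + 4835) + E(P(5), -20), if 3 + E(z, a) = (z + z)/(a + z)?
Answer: -480671/23 ≈ -20899.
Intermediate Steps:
P(d) = 2 - d
E(z, a) = -3 + 2*z/(a + z) (E(z, a) = -3 + (z + z)/(a + z) = -3 + (2*z)/(a + z) = -3 + 2*z/(a + z))
(-25731 + 4835) + E(P(5), -20) = (-25731 + 4835) + (-(2 - 1*5) - 3*(-20))/(-20 + (2 - 1*5)) = -20896 + (-(2 - 5) + 60)/(-20 + (2 - 5)) = -20896 + (-1*(-3) + 60)/(-20 - 3) = -20896 + (3 + 60)/(-23) = -20896 - 1/23*63 = -20896 - 63/23 = -480671/23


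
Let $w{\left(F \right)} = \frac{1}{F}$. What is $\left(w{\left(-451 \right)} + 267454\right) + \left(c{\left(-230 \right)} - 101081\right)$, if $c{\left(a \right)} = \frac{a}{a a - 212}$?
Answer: $\frac{1976701492503}{11881144} \approx 1.6637 \cdot 10^{5}$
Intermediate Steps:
$c{\left(a \right)} = \frac{a}{-212 + a^{2}}$ ($c{\left(a \right)} = \frac{a}{a^{2} - 212} = \frac{a}{-212 + a^{2}}$)
$\left(w{\left(-451 \right)} + 267454\right) + \left(c{\left(-230 \right)} - 101081\right) = \left(\frac{1}{-451} + 267454\right) - \left(101081 + \frac{230}{-212 + \left(-230\right)^{2}}\right) = \left(- \frac{1}{451} + 267454\right) - \left(101081 + \frac{230}{-212 + 52900}\right) = \frac{120621753}{451} - \left(101081 + \frac{230}{52688}\right) = \frac{120621753}{451} - \frac{2662877979}{26344} = \frac{1976701492503}{11881144}$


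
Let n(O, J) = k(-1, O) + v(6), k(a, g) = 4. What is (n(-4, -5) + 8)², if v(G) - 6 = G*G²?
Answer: 54756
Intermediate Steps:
v(G) = 6 + G³ (v(G) = 6 + G*G² = 6 + G³)
n(O, J) = 226 (n(O, J) = 4 + (6 + 6³) = 4 + (6 + 216) = 4 + 222 = 226)
(n(-4, -5) + 8)² = (226 + 8)² = 234² = 54756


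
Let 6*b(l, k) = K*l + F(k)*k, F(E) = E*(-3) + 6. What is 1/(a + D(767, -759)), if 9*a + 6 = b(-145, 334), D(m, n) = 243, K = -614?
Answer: -27/115274 ≈ -0.00023422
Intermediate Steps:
F(E) = 6 - 3*E (F(E) = -3*E + 6 = 6 - 3*E)
b(l, k) = -307*l/3 + k*(6 - 3*k)/6 (b(l, k) = (-614*l + (6 - 3*k)*k)/6 = (-614*l + k*(6 - 3*k))/6 = -307*l/3 + k*(6 - 3*k)/6)
a = -121835/27 (a = -⅔ + (334 - 307/3*(-145) - ½*334²)/9 = -⅔ + (334 + 44515/3 - ½*111556)/9 = -⅔ + (334 + 44515/3 - 55778)/9 = -⅔ + (⅑)*(-121817/3) = -⅔ - 121817/27 = -121835/27 ≈ -4512.4)
1/(a + D(767, -759)) = 1/(-121835/27 + 243) = 1/(-115274/27) = -27/115274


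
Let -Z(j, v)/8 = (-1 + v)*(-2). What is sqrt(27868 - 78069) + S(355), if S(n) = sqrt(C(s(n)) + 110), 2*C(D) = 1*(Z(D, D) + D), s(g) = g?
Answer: sqrt(12478)/2 + I*sqrt(50201) ≈ 55.852 + 224.06*I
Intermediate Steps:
Z(j, v) = -16 + 16*v (Z(j, v) = -8*(-1 + v)*(-2) = -8*(2 - 2*v) = -16 + 16*v)
C(D) = -8 + 17*D/2 (C(D) = (1*((-16 + 16*D) + D))/2 = (1*(-16 + 17*D))/2 = (-16 + 17*D)/2 = -8 + 17*D/2)
S(n) = sqrt(102 + 17*n/2) (S(n) = sqrt((-8 + 17*n/2) + 110) = sqrt(102 + 17*n/2))
sqrt(27868 - 78069) + S(355) = sqrt(27868 - 78069) + sqrt(408 + 34*355)/2 = sqrt(-50201) + sqrt(408 + 12070)/2 = I*sqrt(50201) + sqrt(12478)/2 = sqrt(12478)/2 + I*sqrt(50201)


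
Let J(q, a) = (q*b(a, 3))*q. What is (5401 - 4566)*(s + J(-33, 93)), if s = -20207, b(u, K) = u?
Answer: 67693450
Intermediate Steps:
J(q, a) = a*q**2 (J(q, a) = (q*a)*q = (a*q)*q = a*q**2)
(5401 - 4566)*(s + J(-33, 93)) = (5401 - 4566)*(-20207 + 93*(-33)**2) = 835*(-20207 + 93*1089) = 835*(-20207 + 101277) = 835*81070 = 67693450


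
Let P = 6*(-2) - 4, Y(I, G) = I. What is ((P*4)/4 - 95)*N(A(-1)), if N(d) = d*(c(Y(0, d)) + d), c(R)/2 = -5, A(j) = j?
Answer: -1221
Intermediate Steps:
c(R) = -10 (c(R) = 2*(-5) = -10)
P = -16 (P = -12 - 4 = -16)
N(d) = d*(-10 + d)
((P*4)/4 - 95)*N(A(-1)) = (-16*4/4 - 95)*(-(-10 - 1)) = (-64*¼ - 95)*(-1*(-11)) = (-16 - 95)*11 = -111*11 = -1221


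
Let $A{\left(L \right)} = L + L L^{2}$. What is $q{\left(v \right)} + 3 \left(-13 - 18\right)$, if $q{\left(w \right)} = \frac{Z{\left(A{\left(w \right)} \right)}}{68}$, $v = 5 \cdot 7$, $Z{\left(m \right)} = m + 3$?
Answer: $\frac{36589}{68} \approx 538.07$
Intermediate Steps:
$A{\left(L \right)} = L + L^{3}$
$Z{\left(m \right)} = 3 + m$
$v = 35$
$q{\left(w \right)} = \frac{3}{68} + \frac{w}{68} + \frac{w^{3}}{68}$ ($q{\left(w \right)} = \frac{3 + \left(w + w^{3}\right)}{68} = \left(3 + w + w^{3}\right) \frac{1}{68} = \frac{3}{68} + \frac{w}{68} + \frac{w^{3}}{68}$)
$q{\left(v \right)} + 3 \left(-13 - 18\right) = \left(\frac{3}{68} + \frac{1}{68} \cdot 35 + \frac{35^{3}}{68}\right) + 3 \left(-13 - 18\right) = \left(\frac{3}{68} + \frac{35}{68} + \frac{1}{68} \cdot 42875\right) + 3 \left(-31\right) = \left(\frac{3}{68} + \frac{35}{68} + \frac{42875}{68}\right) - 93 = \frac{42913}{68} - 93 = \frac{36589}{68}$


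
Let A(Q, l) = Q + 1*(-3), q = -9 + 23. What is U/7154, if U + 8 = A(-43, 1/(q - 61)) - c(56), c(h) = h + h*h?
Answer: -1623/3577 ≈ -0.45373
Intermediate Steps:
q = 14
c(h) = h + h**2
A(Q, l) = -3 + Q (A(Q, l) = Q - 3 = -3 + Q)
U = -3246 (U = -8 + ((-3 - 43) - 56*(1 + 56)) = -8 + (-46 - 56*57) = -8 + (-46 - 1*3192) = -8 + (-46 - 3192) = -8 - 3238 = -3246)
U/7154 = -3246/7154 = -3246*1/7154 = -1623/3577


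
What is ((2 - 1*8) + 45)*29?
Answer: 1131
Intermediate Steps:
((2 - 1*8) + 45)*29 = ((2 - 8) + 45)*29 = (-6 + 45)*29 = 39*29 = 1131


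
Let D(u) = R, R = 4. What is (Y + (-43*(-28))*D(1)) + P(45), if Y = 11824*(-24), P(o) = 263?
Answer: -278697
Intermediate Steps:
D(u) = 4
Y = -283776
(Y + (-43*(-28))*D(1)) + P(45) = (-283776 - 43*(-28)*4) + 263 = (-283776 + 1204*4) + 263 = (-283776 + 4816) + 263 = -278960 + 263 = -278697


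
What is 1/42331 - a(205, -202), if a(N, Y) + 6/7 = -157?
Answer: 46775762/296317 ≈ 157.86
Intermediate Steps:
a(N, Y) = -1105/7 (a(N, Y) = -6/7 - 157 = -1105/7)
1/42331 - a(205, -202) = 1/42331 - 1*(-1105/7) = 1/42331 + 1105/7 = 46775762/296317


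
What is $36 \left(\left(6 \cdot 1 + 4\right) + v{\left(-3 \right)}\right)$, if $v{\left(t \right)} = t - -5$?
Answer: $432$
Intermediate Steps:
$v{\left(t \right)} = 5 + t$ ($v{\left(t \right)} = t + 5 = 5 + t$)
$36 \left(\left(6 \cdot 1 + 4\right) + v{\left(-3 \right)}\right) = 36 \left(\left(6 \cdot 1 + 4\right) + \left(5 - 3\right)\right) = 36 \left(\left(6 + 4\right) + 2\right) = 36 \left(10 + 2\right) = 36 \cdot 12 = 432$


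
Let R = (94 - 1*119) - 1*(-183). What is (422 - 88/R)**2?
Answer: 1108490436/6241 ≈ 1.7761e+5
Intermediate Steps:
R = 158 (R = (94 - 119) + 183 = -25 + 183 = 158)
(422 - 88/R)**2 = (422 - 88/158)**2 = (422 - 88*1/158)**2 = (422 - 44/79)**2 = (33294/79)**2 = 1108490436/6241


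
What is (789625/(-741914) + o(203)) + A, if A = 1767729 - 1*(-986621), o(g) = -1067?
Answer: 2042698414037/741914 ≈ 2.7533e+6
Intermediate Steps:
A = 2754350 (A = 1767729 + 986621 = 2754350)
(789625/(-741914) + o(203)) + A = (789625/(-741914) - 1067) + 2754350 = (789625*(-1/741914) - 1067) + 2754350 = (-789625/741914 - 1067) + 2754350 = -792411863/741914 + 2754350 = 2042698414037/741914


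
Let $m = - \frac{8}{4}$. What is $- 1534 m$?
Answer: $3068$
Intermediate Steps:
$m = -2$ ($m = \left(-8\right) \frac{1}{4} = -2$)
$- 1534 m = \left(-1534\right) \left(-2\right) = 3068$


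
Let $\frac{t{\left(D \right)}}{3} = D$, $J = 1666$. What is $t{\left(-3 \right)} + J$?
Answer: $1657$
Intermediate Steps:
$t{\left(D \right)} = 3 D$
$t{\left(-3 \right)} + J = 3 \left(-3\right) + 1666 = -9 + 1666 = 1657$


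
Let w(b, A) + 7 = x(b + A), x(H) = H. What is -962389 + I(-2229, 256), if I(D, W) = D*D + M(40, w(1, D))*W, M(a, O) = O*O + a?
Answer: 1282793892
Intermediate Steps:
w(b, A) = -7 + A + b (w(b, A) = -7 + (b + A) = -7 + (A + b) = -7 + A + b)
M(a, O) = a + O² (M(a, O) = O² + a = a + O²)
I(D, W) = D² + W*(40 + (-6 + D)²) (I(D, W) = D*D + (40 + (-7 + D + 1)²)*W = D² + (40 + (-6 + D)²)*W = D² + W*(40 + (-6 + D)²))
-962389 + I(-2229, 256) = -962389 + ((-2229)² + 256*(40 + (-6 - 2229)²)) = -962389 + (4968441 + 256*(40 + (-2235)²)) = -962389 + (4968441 + 256*(40 + 4995225)) = -962389 + (4968441 + 256*4995265) = -962389 + (4968441 + 1278787840) = -962389 + 1283756281 = 1282793892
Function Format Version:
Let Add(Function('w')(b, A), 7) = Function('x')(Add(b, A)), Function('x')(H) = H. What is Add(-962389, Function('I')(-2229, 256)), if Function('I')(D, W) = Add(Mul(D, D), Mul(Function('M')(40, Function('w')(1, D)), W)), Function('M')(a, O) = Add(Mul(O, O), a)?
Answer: 1282793892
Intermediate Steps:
Function('w')(b, A) = Add(-7, A, b) (Function('w')(b, A) = Add(-7, Add(b, A)) = Add(-7, Add(A, b)) = Add(-7, A, b))
Function('M')(a, O) = Add(a, Pow(O, 2)) (Function('M')(a, O) = Add(Pow(O, 2), a) = Add(a, Pow(O, 2)))
Function('I')(D, W) = Add(Pow(D, 2), Mul(W, Add(40, Pow(Add(-6, D), 2)))) (Function('I')(D, W) = Add(Mul(D, D), Mul(Add(40, Pow(Add(-7, D, 1), 2)), W)) = Add(Pow(D, 2), Mul(Add(40, Pow(Add(-6, D), 2)), W)) = Add(Pow(D, 2), Mul(W, Add(40, Pow(Add(-6, D), 2)))))
Add(-962389, Function('I')(-2229, 256)) = Add(-962389, Add(Pow(-2229, 2), Mul(256, Add(40, Pow(Add(-6, -2229), 2))))) = Add(-962389, Add(4968441, Mul(256, Add(40, Pow(-2235, 2))))) = Add(-962389, Add(4968441, Mul(256, Add(40, 4995225)))) = Add(-962389, Add(4968441, Mul(256, 4995265))) = Add(-962389, Add(4968441, 1278787840)) = Add(-962389, 1283756281) = 1282793892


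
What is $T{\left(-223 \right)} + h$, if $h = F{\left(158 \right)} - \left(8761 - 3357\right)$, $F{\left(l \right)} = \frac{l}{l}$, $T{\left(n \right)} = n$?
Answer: $-5626$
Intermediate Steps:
$F{\left(l \right)} = 1$
$h = -5403$ ($h = 1 - \left(8761 - 3357\right) = 1 - 5404 = -5403$)
$T{\left(-223 \right)} + h = -223 - 5403 = -5626$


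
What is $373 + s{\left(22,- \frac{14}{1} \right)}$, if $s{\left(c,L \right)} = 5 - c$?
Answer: $356$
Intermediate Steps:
$373 + s{\left(22,- \frac{14}{1} \right)} = 373 + \left(5 - 22\right) = 373 - 17 = 356$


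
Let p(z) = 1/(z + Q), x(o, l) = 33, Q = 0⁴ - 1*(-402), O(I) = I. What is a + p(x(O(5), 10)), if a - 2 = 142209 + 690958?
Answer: 362428516/435 ≈ 8.3317e+5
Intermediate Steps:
Q = 402 (Q = 0 + 402 = 402)
p(z) = 1/(402 + z) (p(z) = 1/(z + 402) = 1/(402 + z))
a = 833169 (a = 2 + (142209 + 690958) = 2 + 833167 = 833169)
a + p(x(O(5), 10)) = 833169 + 1/(402 + 33) = 833169 + 1/435 = 362428516/435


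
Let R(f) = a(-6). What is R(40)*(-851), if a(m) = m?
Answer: 5106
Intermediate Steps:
R(f) = -6
R(40)*(-851) = -6*(-851) = 5106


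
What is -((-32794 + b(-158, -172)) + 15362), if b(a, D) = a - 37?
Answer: 17627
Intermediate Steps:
b(a, D) = -37 + a
-((-32794 + b(-158, -172)) + 15362) = -((-32794 + (-37 - 158)) + 15362) = -((-32794 - 195) + 15362) = -(-32989 + 15362) = -1*(-17627) = 17627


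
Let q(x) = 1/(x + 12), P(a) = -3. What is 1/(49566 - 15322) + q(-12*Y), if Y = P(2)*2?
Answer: 613/51366 ≈ 0.011934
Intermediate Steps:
Y = -6 (Y = -3*2 = -6)
q(x) = 1/(12 + x)
1/(49566 - 15322) + q(-12*Y) = 1/(49566 - 15322) + 1/(12 - 12*(-6)) = 1/34244 + 1/(12 + 72) = 1/34244 + 1/84 = 613/51366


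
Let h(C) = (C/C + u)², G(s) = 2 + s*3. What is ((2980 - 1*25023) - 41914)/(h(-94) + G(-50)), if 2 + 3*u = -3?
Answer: 575613/1328 ≈ 433.44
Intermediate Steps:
G(s) = 2 + 3*s
u = -5/3 (u = -⅔ + (⅓)*(-3) = -⅔ - 1 = -5/3 ≈ -1.6667)
h(C) = 4/9 (h(C) = (C/C - 5/3)² = (1 - 5/3)² = (-⅔)² = 4/9)
((2980 - 1*25023) - 41914)/(h(-94) + G(-50)) = ((2980 - 1*25023) - 41914)/(4/9 + (2 + 3*(-50))) = ((2980 - 25023) - 41914)/(4/9 + (2 - 150)) = (-22043 - 41914)/(4/9 - 148) = -63957/(-1328/9) = -63957*(-9/1328) = 575613/1328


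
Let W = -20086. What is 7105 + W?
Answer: -12981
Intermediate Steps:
7105 + W = 7105 - 20086 = -12981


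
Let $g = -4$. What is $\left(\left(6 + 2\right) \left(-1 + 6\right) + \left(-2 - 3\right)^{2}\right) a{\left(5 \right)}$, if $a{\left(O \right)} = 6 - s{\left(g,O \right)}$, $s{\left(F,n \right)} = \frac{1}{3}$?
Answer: $\frac{1105}{3} \approx 368.33$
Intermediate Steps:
$s{\left(F,n \right)} = \frac{1}{3}$
$a{\left(O \right)} = \frac{17}{3}$ ($a{\left(O \right)} = 6 - \frac{1}{3} = \frac{17}{3}$)
$\left(\left(6 + 2\right) \left(-1 + 6\right) + \left(-2 - 3\right)^{2}\right) a{\left(5 \right)} = \left(\left(6 + 2\right) \left(-1 + 6\right) + \left(-2 - 3\right)^{2}\right) \frac{17}{3} = \left(8 \cdot 5 + \left(-5\right)^{2}\right) \frac{17}{3} = \left(40 + 25\right) \frac{17}{3} = 65 \cdot \frac{17}{3} = \frac{1105}{3}$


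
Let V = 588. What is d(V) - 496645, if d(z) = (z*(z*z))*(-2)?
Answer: -407091589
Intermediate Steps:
d(z) = -2*z³ (d(z) = (z*z²)*(-2) = z³*(-2) = -2*z³)
d(V) - 496645 = -2*588³ - 496645 = -2*203297472 - 496645 = -406594944 - 496645 = -407091589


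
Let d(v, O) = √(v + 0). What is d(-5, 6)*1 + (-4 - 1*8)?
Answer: -12 + I*√5 ≈ -12.0 + 2.2361*I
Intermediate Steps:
d(v, O) = √v
d(-5, 6)*1 + (-4 - 1*8) = √(-5)*1 + (-4 - 1*8) = (I*√5)*1 + (-4 - 8) = I*√5 - 12 = -12 + I*√5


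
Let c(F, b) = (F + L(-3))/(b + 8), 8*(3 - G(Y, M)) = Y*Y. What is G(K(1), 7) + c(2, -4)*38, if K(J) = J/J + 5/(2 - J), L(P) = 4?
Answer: 111/2 ≈ 55.500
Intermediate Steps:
K(J) = 1 + 5/(2 - J)
G(Y, M) = 3 - Y²/8 (G(Y, M) = 3 - Y*Y/8 = 3 - Y²/8)
c(F, b) = (4 + F)/(8 + b) (c(F, b) = (F + 4)/(b + 8) = (4 + F)/(8 + b))
G(K(1), 7) + c(2, -4)*38 = (3 - (-7 + 1)²/(-2 + 1)²/8) + ((4 + 2)/(8 - 4))*38 = (3 - (-6/(-1))²/8) + (6/4)*38 = (3 - (-1*(-6))²/8) + ((¼)*6)*38 = (3 - ⅛*6²) + (3/2)*38 = (3 - ⅛*36) + 57 = (3 - 9/2) + 57 = -3/2 + 57 = 111/2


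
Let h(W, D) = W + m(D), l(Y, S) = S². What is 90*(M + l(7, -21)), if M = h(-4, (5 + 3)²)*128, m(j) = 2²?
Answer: 39690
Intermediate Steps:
m(j) = 4
h(W, D) = 4 + W (h(W, D) = W + 4 = 4 + W)
M = 0 (M = (4 - 4)*128 = 0*128 = 0)
90*(M + l(7, -21)) = 90*(0 + (-21)²) = 90*(0 + 441) = 90*441 = 39690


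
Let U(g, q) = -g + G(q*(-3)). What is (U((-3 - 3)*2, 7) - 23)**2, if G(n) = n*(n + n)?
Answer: 758641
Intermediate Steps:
G(n) = 2*n**2 (G(n) = n*(2*n) = 2*n**2)
U(g, q) = -g + 18*q**2 (U(g, q) = -g + 2*(q*(-3))**2 = -g + 2*(-3*q)**2 = -g + 2*(9*q**2) = -g + 18*q**2)
(U((-3 - 3)*2, 7) - 23)**2 = ((-(-3 - 3)*2 + 18*7**2) - 23)**2 = ((-(-6)*2 + 18*49) - 23)**2 = ((-1*(-12) + 882) - 23)**2 = ((12 + 882) - 23)**2 = (894 - 23)**2 = 871**2 = 758641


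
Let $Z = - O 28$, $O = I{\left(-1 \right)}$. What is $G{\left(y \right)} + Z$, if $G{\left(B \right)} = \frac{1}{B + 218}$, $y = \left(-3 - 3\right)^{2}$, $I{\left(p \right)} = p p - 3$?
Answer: $\frac{14225}{254} \approx 56.004$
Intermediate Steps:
$I{\left(p \right)} = -3 + p^{2}$ ($I{\left(p \right)} = p^{2} - 3 = -3 + p^{2}$)
$y = 36$ ($y = \left(-6\right)^{2} = 36$)
$O = -2$ ($O = -3 + \left(-1\right)^{2} = -3 + 1 = -2$)
$G{\left(B \right)} = \frac{1}{218 + B}$
$Z = 56$ ($Z = \left(-1\right) \left(-2\right) 28 = 2 \cdot 28 = 56$)
$G{\left(y \right)} + Z = \frac{1}{218 + 36} + 56 = \frac{1}{254} + 56 = \frac{14225}{254}$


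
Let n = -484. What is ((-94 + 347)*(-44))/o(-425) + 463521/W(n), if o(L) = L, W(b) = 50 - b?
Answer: 67646971/75650 ≈ 894.21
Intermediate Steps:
((-94 + 347)*(-44))/o(-425) + 463521/W(n) = ((-94 + 347)*(-44))/(-425) + 463521/(50 - 1*(-484)) = (253*(-44))*(-1/425) + 463521/(50 + 484) = -11132*(-1/425) + 463521/534 = 11132/425 + 463521*(1/534) = 11132/425 + 154507/178 = 67646971/75650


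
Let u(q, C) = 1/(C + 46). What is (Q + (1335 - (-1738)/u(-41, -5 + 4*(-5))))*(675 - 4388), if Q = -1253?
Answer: -135821540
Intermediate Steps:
u(q, C) = 1/(46 + C)
(Q + (1335 - (-1738)/u(-41, -5 + 4*(-5))))*(675 - 4388) = (-1253 + (1335 - (-1738)/(1/(46 + (-5 + 4*(-5))))))*(675 - 4388) = (-1253 + (1335 - (-1738)/(1/(46 + (-5 - 20)))))*(-3713) = (-1253 + (1335 - (-1738)/(1/(46 - 25))))*(-3713) = (-1253 + (1335 - (-1738)/(1/21)))*(-3713) = (-1253 + (1335 - (-1738)/1/21))*(-3713) = (-1253 + (1335 - (-1738)*21))*(-3713) = (-1253 + (1335 - 1*(-36498)))*(-3713) = (-1253 + (1335 + 36498))*(-3713) = (-1253 + 37833)*(-3713) = 36580*(-3713) = -135821540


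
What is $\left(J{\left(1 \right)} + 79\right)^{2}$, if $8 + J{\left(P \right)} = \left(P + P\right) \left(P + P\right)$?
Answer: $5625$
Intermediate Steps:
$J{\left(P \right)} = -8 + 4 P^{2}$ ($J{\left(P \right)} = -8 + \left(P + P\right) \left(P + P\right) = -8 + 2 P 2 P = -8 + 4 P^{2}$)
$\left(J{\left(1 \right)} + 79\right)^{2} = \left(\left(-8 + 4 \cdot 1^{2}\right) + 79\right)^{2} = \left(\left(-8 + 4 \cdot 1\right) + 79\right)^{2} = \left(\left(-8 + 4\right) + 79\right)^{2} = \left(-4 + 79\right)^{2} = 75^{2} = 5625$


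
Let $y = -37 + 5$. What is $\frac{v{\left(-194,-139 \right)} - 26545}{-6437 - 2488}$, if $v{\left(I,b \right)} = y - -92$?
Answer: $\frac{5297}{1785} \approx 2.9675$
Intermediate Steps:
$y = -32$
$v{\left(I,b \right)} = 60$ ($v{\left(I,b \right)} = -32 - -92 = -32 + 92 = 60$)
$\frac{v{\left(-194,-139 \right)} - 26545}{-6437 - 2488} = \frac{60 - 26545}{-6437 - 2488} = - \frac{26485}{-8925} = \left(-26485\right) \left(- \frac{1}{8925}\right) = \frac{5297}{1785}$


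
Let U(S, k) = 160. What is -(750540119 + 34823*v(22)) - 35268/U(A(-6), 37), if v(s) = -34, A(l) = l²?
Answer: -29974254297/40 ≈ -7.4936e+8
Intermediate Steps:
-(750540119 + 34823*v(22)) - 35268/U(A(-6), 37) = -34823/(1/(21553 - 34)) - 35268/160 = -34823/(1/21519) - 35268*1/160 = -34823/1/21519 - 8817/40 = -34823*21519 - 8817/40 = -749356137 - 8817/40 = -29974254297/40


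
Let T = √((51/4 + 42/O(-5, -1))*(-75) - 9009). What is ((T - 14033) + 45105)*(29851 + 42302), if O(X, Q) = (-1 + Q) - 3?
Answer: 2241938016 + 649377*I*√461/2 ≈ 2.2419e+9 + 6.9714e+6*I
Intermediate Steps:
O(X, Q) = -4 + Q
T = 9*I*√461/2 (T = √((51/4 + 42/(-4 - 1))*(-75) - 9009) = √((51*(¼) + 42/(-5))*(-75) - 9009) = √((51/4 + 42*(-⅕))*(-75) - 9009) = √((51/4 - 42/5)*(-75) - 9009) = √((87/20)*(-75) - 9009) = √(-1305/4 - 9009) = √(-37341/4) = 9*I*√461/2 ≈ 96.619*I)
((T - 14033) + 45105)*(29851 + 42302) = ((9*I*√461/2 - 14033) + 45105)*(29851 + 42302) = ((-14033 + 9*I*√461/2) + 45105)*72153 = (31072 + 9*I*√461/2)*72153 = 2241938016 + 649377*I*√461/2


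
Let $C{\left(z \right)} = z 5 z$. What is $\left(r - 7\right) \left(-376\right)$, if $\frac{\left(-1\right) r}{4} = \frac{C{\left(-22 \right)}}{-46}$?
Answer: $- \frac{1759304}{23} \approx -76492.0$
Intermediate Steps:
$C{\left(z \right)} = 5 z^{2}$ ($C{\left(z \right)} = 5 z z = 5 z^{2}$)
$r = \frac{4840}{23}$ ($r = - 4 \frac{5 \left(-22\right)^{2}}{-46} = - 4 \cdot 5 \cdot 484 \left(- \frac{1}{46}\right) = - 4 \cdot 2420 \left(- \frac{1}{46}\right) = \left(-4\right) \left(- \frac{1210}{23}\right) = \frac{4840}{23} \approx 210.43$)
$\left(r - 7\right) \left(-376\right) = \left(\frac{4840}{23} - 7\right) \left(-376\right) = \frac{4679}{23} \left(-376\right) = - \frac{1759304}{23}$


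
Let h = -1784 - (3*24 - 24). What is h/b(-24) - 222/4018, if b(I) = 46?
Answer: -1842797/46207 ≈ -39.881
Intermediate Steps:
h = -1832 (h = -1784 - (72 - 24) = -1784 - 1*48 = -1784 - 48 = -1832)
h/b(-24) - 222/4018 = -1832/46 - 222/4018 = -1832*1/46 - 222*1/4018 = -916/23 - 111/2009 = -1842797/46207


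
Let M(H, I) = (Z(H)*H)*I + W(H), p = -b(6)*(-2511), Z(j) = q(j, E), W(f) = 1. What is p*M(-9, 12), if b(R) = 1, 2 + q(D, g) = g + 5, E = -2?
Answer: -268677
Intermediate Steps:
q(D, g) = 3 + g (q(D, g) = -2 + (g + 5) = -2 + (5 + g) = 3 + g)
Z(j) = 1 (Z(j) = 3 - 2 = 1)
p = 2511 (p = -1*1*(-2511) = -1*(-2511) = 2511)
M(H, I) = 1 + H*I (M(H, I) = (1*H)*I + 1 = H*I + 1 = 1 + H*I)
p*M(-9, 12) = 2511*(1 - 9*12) = 2511*(1 - 108) = 2511*(-107) = -268677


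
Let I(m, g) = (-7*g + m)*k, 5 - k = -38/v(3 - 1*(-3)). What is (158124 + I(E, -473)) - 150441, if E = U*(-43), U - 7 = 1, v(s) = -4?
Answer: -11337/2 ≈ -5668.5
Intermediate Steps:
U = 8 (U = 7 + 1 = 8)
k = -9/2 (k = 5 - (-38)/(-4) = 5 - (-38)*(-1)/4 = 5 - 1*19/2 = 5 - 19/2 = -9/2 ≈ -4.5000)
E = -344 (E = 8*(-43) = -344)
I(m, g) = -9*m/2 + 63*g/2 (I(m, g) = (-7*g + m)*(-9/2) = (m - 7*g)*(-9/2) = -9*m/2 + 63*g/2)
(158124 + I(E, -473)) - 150441 = (158124 + (-9/2*(-344) + (63/2)*(-473))) - 150441 = (158124 + (1548 - 29799/2)) - 150441 = (158124 - 26703/2) - 150441 = 289545/2 - 150441 = -11337/2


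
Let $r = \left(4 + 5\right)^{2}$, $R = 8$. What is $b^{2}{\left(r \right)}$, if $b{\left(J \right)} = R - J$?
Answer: $5329$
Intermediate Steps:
$r = 81$ ($r = 9^{2} = 81$)
$b{\left(J \right)} = 8 - J$
$b^{2}{\left(r \right)} = \left(8 - 81\right)^{2} = \left(-73\right)^{2} = 5329$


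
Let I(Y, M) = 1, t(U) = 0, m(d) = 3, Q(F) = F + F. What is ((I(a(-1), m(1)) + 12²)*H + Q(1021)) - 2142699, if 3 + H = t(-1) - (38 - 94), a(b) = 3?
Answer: -2132972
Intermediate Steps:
Q(F) = 2*F
H = 53 (H = -3 + (0 - (38 - 94)) = -3 + (0 - 1*(-56)) = -3 + (0 + 56) = -3 + 56 = 53)
((I(a(-1), m(1)) + 12²)*H + Q(1021)) - 2142699 = ((1 + 12²)*53 + 2*1021) - 2142699 = ((1 + 144)*53 + 2042) - 2142699 = (145*53 + 2042) - 2142699 = (7685 + 2042) - 2142699 = 9727 - 2142699 = -2132972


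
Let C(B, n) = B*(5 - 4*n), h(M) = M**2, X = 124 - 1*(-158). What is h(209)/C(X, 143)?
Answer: -43681/159894 ≈ -0.27319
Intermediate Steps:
X = 282 (X = 124 + 158 = 282)
h(209)/C(X, 143) = 209**2/((282*(5 - 4*143))) = 43681/((282*(5 - 572))) = 43681/((282*(-567))) = 43681/(-159894) = 43681*(-1/159894) = -43681/159894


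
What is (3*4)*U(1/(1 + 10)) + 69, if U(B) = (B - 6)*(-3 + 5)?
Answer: -801/11 ≈ -72.818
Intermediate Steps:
U(B) = -12 + 2*B (U(B) = (-6 + B)*2 = -12 + 2*B)
(3*4)*U(1/(1 + 10)) + 69 = (3*4)*(-12 + 2/(1 + 10)) + 69 = 12*(-12 + 2/11) + 69 = 12*(-130/11) + 69 = -1560/11 + 69 = -801/11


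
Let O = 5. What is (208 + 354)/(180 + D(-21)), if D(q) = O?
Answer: 562/185 ≈ 3.0378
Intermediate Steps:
D(q) = 5
(208 + 354)/(180 + D(-21)) = (208 + 354)/(180 + 5) = 562/185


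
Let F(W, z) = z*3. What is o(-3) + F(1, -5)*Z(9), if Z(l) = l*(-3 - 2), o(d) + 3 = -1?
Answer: 671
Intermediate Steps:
o(d) = -4 (o(d) = -3 - 1 = -4)
F(W, z) = 3*z
Z(l) = -5*l (Z(l) = l*(-5) = -5*l)
o(-3) + F(1, -5)*Z(9) = -4 + (3*(-5))*(-5*9) = -4 - 15*(-45) = -4 + 675 = 671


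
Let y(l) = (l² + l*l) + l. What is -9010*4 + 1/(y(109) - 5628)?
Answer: -657477719/18243 ≈ -36040.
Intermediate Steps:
y(l) = l + 2*l² (y(l) = (l² + l²) + l = 2*l² + l = l + 2*l²)
-9010*4 + 1/(y(109) - 5628) = -9010*4 + 1/(109*(1 + 2*109) - 5628) = -36040 + 1/(109*(1 + 218) - 5628) = -36040 + 1/(109*219 - 5628) = -36040 + 1/(23871 - 5628) = -36040 + 1/18243 = -657477719/18243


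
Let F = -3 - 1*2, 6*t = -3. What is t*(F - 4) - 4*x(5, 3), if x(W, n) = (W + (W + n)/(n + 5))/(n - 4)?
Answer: 57/2 ≈ 28.500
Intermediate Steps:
t = -1/2 (t = (1/6)*(-3) = -1/2 ≈ -0.50000)
x(W, n) = (W + (W + n)/(5 + n))/(-4 + n)
F = -5 (F = -3 - 2 = -5)
t*(F - 4) - 4*x(5, 3) = -(-5 - 4)/2 - 4*(3 + 6*5 + 5*3)/(-20 + 3 + 3**2) = -1/2*(-9) - 4*(3 + 30 + 15)/(-20 + 3 + 9) = 9/2 - 4*48/(-8) = 9/2 - (-1)*48/2 = 9/2 - 4*(-6) = 9/2 + 24 = 57/2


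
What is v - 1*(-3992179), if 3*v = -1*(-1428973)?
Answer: 13405510/3 ≈ 4.4685e+6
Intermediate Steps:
v = 1428973/3 (v = (-1*(-1428973))/3 = (1/3)*1428973 = 1428973/3 ≈ 4.7632e+5)
v - 1*(-3992179) = 1428973/3 - 1*(-3992179) = 1428973/3 + 3992179 = 13405510/3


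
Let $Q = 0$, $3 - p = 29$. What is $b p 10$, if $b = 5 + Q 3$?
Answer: $-1300$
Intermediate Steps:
$p = -26$ ($p = 3 - 29 = -26$)
$b = 5$ ($b = 5 + 0 \cdot 3 = 5 + 0 = 5$)
$b p 10 = 5 \left(-26\right) 10 = \left(-130\right) 10 = -1300$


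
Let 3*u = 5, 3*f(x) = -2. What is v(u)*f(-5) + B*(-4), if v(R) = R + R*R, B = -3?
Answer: 244/27 ≈ 9.0370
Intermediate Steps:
f(x) = -⅔ (f(x) = (⅓)*(-2) = -⅔)
u = 5/3 (u = (⅓)*5 = 5/3 ≈ 1.6667)
v(R) = R + R²
v(u)*f(-5) + B*(-4) = (5*(1 + 5/3)/3)*(-⅔) - 3*(-4) = ((5/3)*(8/3))*(-⅔) + 12 = (40/9)*(-⅔) + 12 = -80/27 + 12 = 244/27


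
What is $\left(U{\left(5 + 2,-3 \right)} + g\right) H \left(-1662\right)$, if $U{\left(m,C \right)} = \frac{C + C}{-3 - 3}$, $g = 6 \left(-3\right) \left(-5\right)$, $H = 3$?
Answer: $-453726$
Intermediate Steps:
$g = 90$ ($g = \left(-18\right) \left(-5\right) = 90$)
$U{\left(m,C \right)} = - \frac{C}{3}$ ($U{\left(m,C \right)} = \frac{2 C}{-6} = 2 C \left(- \frac{1}{6}\right) = - \frac{C}{3}$)
$\left(U{\left(5 + 2,-3 \right)} + g\right) H \left(-1662\right) = \left(\left(- \frac{1}{3}\right) \left(-3\right) + 90\right) 3 \left(-1662\right) = \left(1 + 90\right) 3 \left(-1662\right) = 91 \cdot 3 \left(-1662\right) = 273 \left(-1662\right) = -453726$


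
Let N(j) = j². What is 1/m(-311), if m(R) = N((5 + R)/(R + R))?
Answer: 96721/23409 ≈ 4.1318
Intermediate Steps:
m(R) = (5 + R)²/(4*R²) (m(R) = ((5 + R)/(R + R))² = ((5 + R)/((2*R)))² = ((5 + R)*(1/(2*R)))² = ((5 + R)/(2*R))² = (5 + R)²/(4*R²))
1/m(-311) = 1/((¼)*(5 - 311)²/(-311)²) = 1/((¼)*(1/96721)*(-306)²) = 1/((¼)*(1/96721)*93636) = 1/(23409/96721) = 96721/23409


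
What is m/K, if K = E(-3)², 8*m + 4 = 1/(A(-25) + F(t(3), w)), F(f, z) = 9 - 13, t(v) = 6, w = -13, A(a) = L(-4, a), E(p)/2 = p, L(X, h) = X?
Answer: -11/768 ≈ -0.014323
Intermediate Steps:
E(p) = 2*p
A(a) = -4
F(f, z) = -4
m = -33/64 (m = -½ + 1/(8*(-4 - 4)) = -½ + (⅛)/(-8) = -½ + (⅛)*(-⅛) = -½ - 1/64 = -33/64 ≈ -0.51563)
K = 36 (K = (2*(-3))² = (-6)² = 36)
m/K = -33/64/36 = -33/64*1/36 = -11/768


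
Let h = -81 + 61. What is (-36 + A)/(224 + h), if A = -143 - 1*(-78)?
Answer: -101/204 ≈ -0.49510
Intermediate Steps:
A = -65 (A = -143 + 78 = -65)
h = -20
(-36 + A)/(224 + h) = (-36 - 65)/(224 - 20) = -101/204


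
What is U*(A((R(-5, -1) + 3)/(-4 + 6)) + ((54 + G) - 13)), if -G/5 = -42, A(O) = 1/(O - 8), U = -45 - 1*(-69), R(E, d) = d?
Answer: 42144/7 ≈ 6020.6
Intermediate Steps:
U = 24 (U = -45 + 69 = 24)
A(O) = 1/(-8 + O)
G = 210 (G = -5*(-42) = 210)
U*(A((R(-5, -1) + 3)/(-4 + 6)) + ((54 + G) - 13)) = 24*(1/(-8 + (-1 + 3)/(-4 + 6)) + ((54 + 210) - 13)) = 24*(1/(-8 + 2/2) + (264 - 13)) = 24*(1/(-8 + 2*(1/2)) + 251) = 24*(1/(-8 + 1) + 251) = 24*(1/(-7) + 251) = 24*(-1/7 + 251) = 24*(1756/7) = 42144/7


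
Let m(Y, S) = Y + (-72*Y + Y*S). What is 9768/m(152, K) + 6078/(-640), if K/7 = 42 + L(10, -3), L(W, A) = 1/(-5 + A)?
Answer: -99479997/10804160 ≈ -9.2076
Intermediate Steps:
K = 2345/8 (K = 7*(42 + 1/(-5 - 3)) = 7*(42 + 1/(-8)) = 7*(42 - ⅛) = 7*(335/8) = 2345/8 ≈ 293.13)
m(Y, S) = -71*Y + S*Y (m(Y, S) = Y + (-72*Y + S*Y) = -71*Y + S*Y)
9768/m(152, K) + 6078/(-640) = 9768/((152*(-71 + 2345/8))) + 6078/(-640) = 9768/((152*(1777/8))) + 6078*(-1/640) = 9768/33763 - 3039/320 = -99479997/10804160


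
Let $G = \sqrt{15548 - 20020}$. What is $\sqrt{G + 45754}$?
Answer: $\sqrt{45754 + 2 i \sqrt{1118}} \approx 213.9 + 0.156 i$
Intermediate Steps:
$G = 2 i \sqrt{1118}$ ($G = \sqrt{-4472} = 2 i \sqrt{1118} \approx 66.873 i$)
$\sqrt{G + 45754} = \sqrt{2 i \sqrt{1118} + 45754} = \sqrt{45754 + 2 i \sqrt{1118}}$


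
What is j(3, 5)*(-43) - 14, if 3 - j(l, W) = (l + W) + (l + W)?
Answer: 545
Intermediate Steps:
j(l, W) = 3 - 2*W - 2*l (j(l, W) = 3 - ((l + W) + (l + W)) = 3 - ((W + l) + (W + l)) = 3 - (2*W + 2*l) = 3 + (-2*W - 2*l) = 3 - 2*W - 2*l)
j(3, 5)*(-43) - 14 = (3 - 2*5 - 2*3)*(-43) - 14 = (3 - 10 - 6)*(-43) - 14 = -13*(-43) - 14 = 559 - 14 = 545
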